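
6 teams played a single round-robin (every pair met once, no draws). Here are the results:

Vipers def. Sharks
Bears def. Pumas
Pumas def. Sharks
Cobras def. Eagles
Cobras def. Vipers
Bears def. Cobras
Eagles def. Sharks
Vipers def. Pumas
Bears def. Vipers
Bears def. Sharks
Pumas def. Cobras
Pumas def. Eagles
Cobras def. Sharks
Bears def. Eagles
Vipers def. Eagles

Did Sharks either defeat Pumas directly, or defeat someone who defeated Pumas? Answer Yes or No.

No

Sharks did not beat Pumas directly.
Sharks beat no one, so there is no intermediate team.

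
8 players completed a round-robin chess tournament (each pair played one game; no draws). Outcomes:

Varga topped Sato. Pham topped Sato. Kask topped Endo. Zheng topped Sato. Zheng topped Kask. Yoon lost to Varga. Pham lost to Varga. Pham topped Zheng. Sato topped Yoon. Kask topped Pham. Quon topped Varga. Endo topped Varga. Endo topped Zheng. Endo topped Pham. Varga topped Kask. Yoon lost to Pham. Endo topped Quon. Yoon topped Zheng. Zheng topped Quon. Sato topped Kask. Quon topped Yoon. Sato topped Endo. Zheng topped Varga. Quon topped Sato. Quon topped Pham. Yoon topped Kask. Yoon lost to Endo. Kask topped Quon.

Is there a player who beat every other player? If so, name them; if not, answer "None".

Highest win total is Endo with 5 (out of 7 possible).
Endo lost to Kask, Sato, so no player went undefeated.

None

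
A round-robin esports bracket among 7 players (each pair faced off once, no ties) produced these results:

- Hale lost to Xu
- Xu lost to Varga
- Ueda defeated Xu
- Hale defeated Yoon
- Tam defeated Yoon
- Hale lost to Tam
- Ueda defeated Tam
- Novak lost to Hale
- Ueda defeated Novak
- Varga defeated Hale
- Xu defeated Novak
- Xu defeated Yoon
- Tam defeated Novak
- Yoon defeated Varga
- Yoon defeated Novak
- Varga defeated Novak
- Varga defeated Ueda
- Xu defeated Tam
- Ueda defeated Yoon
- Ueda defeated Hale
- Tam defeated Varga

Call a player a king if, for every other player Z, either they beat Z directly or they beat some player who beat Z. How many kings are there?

Hale cannot reach Ueda, Xu, Tam in two steps.
Ueda reaches everyone (king).
Xu cannot reach Ueda in two steps.
Yoon cannot reach Tam in two steps.
Novak cannot reach Hale, Ueda, Xu, Yoon, Varga, Tam in two steps.
Varga reaches everyone (king).
Tam reaches everyone (king).
Kings: Ueda, Varga, Tam — 3.

3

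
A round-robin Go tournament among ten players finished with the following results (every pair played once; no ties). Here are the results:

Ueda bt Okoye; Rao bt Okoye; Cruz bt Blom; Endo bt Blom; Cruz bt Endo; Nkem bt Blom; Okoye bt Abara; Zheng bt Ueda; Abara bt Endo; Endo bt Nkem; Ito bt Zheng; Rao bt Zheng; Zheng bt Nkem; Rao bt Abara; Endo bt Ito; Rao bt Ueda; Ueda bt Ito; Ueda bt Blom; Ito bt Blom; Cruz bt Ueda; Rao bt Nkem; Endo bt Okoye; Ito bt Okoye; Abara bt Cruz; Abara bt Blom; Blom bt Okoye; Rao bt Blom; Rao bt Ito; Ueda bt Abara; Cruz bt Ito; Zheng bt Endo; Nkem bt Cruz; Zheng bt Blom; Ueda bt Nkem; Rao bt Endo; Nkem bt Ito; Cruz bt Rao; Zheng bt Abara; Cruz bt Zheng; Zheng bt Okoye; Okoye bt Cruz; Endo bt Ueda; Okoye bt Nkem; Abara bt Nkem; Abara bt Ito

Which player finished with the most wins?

Win totals: Abara 5, Zheng 6, Ueda 5, Endo 5, Okoye 3, Rao 8, Ito 3, Cruz 6, Nkem 3, Blom 1.
Rao leads with 8 wins (next highest: 6).

Rao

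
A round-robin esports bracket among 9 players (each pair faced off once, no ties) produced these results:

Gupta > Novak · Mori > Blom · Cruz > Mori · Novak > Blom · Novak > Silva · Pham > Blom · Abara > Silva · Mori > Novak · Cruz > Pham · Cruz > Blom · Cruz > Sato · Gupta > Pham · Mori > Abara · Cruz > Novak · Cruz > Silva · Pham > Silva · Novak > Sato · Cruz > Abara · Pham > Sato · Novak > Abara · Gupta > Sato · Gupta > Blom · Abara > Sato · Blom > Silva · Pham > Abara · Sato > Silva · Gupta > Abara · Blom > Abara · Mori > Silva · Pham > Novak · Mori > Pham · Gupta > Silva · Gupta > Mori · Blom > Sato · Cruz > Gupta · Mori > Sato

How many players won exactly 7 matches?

Win totals: Silva 0, Sato 1, Novak 4, Cruz 8, Blom 3, Pham 5, Mori 6, Gupta 7, Abara 2.
Exactly 7: Gupta — 1 player.

1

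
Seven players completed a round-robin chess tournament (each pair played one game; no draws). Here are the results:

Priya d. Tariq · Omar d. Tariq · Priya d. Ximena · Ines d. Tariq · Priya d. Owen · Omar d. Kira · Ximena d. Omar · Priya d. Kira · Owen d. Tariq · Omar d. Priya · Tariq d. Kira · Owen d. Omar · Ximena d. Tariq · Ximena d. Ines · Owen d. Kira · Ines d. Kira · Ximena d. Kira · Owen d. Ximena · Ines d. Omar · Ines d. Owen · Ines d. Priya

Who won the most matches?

Win totals: Tariq 1, Ines 5, Priya 4, Omar 3, Ximena 4, Kira 0, Owen 4.
Ines leads with 5 wins (next highest: 4).

Ines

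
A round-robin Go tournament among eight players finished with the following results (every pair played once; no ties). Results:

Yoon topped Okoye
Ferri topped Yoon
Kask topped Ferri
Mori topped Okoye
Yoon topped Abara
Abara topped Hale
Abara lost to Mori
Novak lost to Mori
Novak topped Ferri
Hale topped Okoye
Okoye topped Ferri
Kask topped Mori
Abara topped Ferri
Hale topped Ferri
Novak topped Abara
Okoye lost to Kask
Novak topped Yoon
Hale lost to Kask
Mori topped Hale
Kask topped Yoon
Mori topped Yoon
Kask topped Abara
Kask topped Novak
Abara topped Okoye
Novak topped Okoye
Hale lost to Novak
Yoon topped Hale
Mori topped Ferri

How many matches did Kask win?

Kask's results: beat Ferri, Yoon, Okoye, Abara, Hale, Novak, Mori; lost to no one.
That is 7 wins.

7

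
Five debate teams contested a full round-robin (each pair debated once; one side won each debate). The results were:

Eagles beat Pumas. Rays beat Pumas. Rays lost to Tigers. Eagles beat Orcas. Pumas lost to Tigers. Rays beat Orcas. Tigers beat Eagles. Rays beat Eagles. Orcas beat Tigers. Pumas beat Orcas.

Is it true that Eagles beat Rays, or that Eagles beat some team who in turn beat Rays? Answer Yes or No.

Eagles did not beat Rays directly.
Eagles beat Pumas, Orcas, but each of them lost to Rays. No two-step path.

No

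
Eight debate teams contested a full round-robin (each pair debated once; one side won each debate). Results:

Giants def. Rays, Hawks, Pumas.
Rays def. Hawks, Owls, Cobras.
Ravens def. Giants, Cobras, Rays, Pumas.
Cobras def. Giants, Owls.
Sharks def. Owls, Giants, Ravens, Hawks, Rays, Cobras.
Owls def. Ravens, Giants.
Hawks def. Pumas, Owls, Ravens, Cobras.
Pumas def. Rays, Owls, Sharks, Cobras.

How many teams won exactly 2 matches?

Win totals: Sharks 6, Pumas 4, Ravens 4, Giants 3, Cobras 2, Rays 3, Hawks 4, Owls 2.
Exactly 2: Cobras, Owls — 2 teams.

2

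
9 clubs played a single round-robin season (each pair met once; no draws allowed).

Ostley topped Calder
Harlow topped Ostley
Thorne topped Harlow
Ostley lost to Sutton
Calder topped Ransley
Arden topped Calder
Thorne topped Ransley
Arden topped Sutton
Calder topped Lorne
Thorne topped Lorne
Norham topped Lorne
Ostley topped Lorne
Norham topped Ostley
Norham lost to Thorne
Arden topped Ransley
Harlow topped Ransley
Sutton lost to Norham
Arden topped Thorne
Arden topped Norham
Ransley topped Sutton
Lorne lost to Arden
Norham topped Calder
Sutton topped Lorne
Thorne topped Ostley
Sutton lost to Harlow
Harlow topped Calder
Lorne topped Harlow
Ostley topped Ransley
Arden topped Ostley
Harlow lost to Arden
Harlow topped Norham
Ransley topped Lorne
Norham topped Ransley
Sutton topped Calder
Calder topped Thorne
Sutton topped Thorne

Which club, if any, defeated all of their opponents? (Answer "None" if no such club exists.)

Arden has 8 wins out of 8 opponents — a perfect record.

Arden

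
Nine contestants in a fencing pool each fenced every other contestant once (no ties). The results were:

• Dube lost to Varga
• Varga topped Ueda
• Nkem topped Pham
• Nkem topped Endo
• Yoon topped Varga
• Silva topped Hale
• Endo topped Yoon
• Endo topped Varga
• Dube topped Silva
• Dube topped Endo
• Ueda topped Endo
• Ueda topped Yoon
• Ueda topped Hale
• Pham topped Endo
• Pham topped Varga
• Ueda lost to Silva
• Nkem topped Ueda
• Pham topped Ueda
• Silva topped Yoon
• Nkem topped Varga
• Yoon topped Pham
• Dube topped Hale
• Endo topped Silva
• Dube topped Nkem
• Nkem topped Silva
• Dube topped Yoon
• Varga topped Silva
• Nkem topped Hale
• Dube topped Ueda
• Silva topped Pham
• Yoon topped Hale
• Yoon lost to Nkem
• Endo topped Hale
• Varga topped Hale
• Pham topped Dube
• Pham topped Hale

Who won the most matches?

Win totals: Hale 0, Dube 6, Endo 4, Yoon 3, Pham 5, Silva 4, Varga 4, Nkem 7, Ueda 3.
Nkem leads with 7 wins (next highest: 6).

Nkem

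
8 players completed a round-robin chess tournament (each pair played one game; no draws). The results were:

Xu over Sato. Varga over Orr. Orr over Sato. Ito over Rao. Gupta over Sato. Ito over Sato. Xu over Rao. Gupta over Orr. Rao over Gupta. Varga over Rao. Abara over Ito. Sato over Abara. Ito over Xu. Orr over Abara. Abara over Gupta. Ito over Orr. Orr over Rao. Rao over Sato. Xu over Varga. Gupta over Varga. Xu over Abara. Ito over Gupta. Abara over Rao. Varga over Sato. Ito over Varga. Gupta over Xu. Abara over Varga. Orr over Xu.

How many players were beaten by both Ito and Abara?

3

Ito beat: Orr, Gupta, Varga, Xu, Rao, Sato.
Abara beat: Gupta, Varga, Ito, Rao.
Both beat: Gupta, Varga, Rao — 3.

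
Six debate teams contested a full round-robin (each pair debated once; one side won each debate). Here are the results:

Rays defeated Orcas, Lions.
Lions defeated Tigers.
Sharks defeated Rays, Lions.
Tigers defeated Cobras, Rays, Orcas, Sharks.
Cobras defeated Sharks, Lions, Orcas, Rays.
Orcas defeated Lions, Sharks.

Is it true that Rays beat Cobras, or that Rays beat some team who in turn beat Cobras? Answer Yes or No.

Rays did not beat Cobras directly.
Rays beat Orcas, Lions, but each of them lost to Cobras. No two-step path.

No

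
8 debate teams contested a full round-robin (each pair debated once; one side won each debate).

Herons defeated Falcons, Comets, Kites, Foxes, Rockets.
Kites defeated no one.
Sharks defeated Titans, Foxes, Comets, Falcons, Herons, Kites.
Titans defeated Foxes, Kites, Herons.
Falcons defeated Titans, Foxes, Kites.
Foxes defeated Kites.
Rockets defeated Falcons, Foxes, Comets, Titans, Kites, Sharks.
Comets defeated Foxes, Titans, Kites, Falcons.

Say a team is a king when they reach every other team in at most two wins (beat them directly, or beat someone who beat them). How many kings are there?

3

Foxes cannot reach Titans, Comets, Sharks, Falcons, Rockets, Herons in two steps.
Titans cannot reach Sharks in two steps.
Comets cannot reach Sharks, Rockets in two steps.
Sharks reaches everyone (king).
Kites cannot reach Foxes, Titans, Comets, Sharks, Falcons, Rockets, Herons in two steps.
Falcons cannot reach Comets, Sharks, Rockets in two steps.
Rockets reaches everyone (king).
Herons reaches everyone (king).
Kings: Sharks, Rockets, Herons — 3.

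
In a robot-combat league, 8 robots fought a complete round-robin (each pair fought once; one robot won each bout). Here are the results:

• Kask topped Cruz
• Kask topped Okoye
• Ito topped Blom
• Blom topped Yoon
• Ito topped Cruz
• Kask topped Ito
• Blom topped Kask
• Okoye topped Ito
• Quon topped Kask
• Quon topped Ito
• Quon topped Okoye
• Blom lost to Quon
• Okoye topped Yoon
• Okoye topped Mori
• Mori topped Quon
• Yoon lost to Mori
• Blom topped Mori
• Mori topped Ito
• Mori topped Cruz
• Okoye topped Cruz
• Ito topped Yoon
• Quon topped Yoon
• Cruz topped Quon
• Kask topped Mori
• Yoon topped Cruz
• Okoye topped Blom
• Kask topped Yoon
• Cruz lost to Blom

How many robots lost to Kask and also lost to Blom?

Kask beat: Okoye, Mori, Ito, Cruz, Yoon.
Blom beat: Mori, Cruz, Yoon, Kask.
Both beat: Mori, Cruz, Yoon — 3.

3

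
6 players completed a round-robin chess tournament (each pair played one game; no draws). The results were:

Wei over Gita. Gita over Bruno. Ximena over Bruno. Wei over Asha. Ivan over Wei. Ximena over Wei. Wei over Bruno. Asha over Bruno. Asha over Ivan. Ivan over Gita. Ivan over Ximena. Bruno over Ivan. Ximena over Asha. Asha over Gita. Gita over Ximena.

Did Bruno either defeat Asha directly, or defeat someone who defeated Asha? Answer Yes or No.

Bruno did not beat Asha directly.
Bruno beat Ivan, but each of them lost to Asha. No two-step path.

No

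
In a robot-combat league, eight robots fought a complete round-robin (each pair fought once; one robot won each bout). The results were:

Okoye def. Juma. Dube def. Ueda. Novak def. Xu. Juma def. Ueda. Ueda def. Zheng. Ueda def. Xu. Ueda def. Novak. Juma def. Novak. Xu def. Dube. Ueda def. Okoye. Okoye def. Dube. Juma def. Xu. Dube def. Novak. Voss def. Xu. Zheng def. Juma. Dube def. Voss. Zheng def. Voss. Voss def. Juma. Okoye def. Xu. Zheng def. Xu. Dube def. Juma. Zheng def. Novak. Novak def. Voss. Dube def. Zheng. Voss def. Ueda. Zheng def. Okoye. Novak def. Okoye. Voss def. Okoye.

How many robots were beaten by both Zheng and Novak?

3

Zheng beat: Novak, Xu, Okoye, Juma, Voss.
Novak beat: Xu, Okoye, Voss.
Both beat: Xu, Okoye, Voss — 3.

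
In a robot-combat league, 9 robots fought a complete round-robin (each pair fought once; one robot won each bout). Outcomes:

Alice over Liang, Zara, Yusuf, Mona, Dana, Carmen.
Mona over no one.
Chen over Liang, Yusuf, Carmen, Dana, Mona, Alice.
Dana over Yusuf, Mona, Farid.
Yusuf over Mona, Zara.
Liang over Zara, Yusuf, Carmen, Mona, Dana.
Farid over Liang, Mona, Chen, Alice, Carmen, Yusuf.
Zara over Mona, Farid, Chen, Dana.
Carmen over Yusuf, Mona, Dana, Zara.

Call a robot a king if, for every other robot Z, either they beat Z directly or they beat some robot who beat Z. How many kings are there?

5

Mona cannot reach Carmen, Alice, Dana, Chen, Yusuf, Liang, Zara, Farid in two steps.
Carmen cannot reach Alice, Liang in two steps.
Alice reaches everyone (king).
Dana reaches everyone (king).
Chen reaches everyone (king).
Yusuf cannot reach Carmen, Alice, Liang in two steps.
Liang cannot reach Alice in two steps.
Zara reaches everyone (king).
Farid reaches everyone (king).
Kings: Alice, Dana, Chen, Zara, Farid — 5.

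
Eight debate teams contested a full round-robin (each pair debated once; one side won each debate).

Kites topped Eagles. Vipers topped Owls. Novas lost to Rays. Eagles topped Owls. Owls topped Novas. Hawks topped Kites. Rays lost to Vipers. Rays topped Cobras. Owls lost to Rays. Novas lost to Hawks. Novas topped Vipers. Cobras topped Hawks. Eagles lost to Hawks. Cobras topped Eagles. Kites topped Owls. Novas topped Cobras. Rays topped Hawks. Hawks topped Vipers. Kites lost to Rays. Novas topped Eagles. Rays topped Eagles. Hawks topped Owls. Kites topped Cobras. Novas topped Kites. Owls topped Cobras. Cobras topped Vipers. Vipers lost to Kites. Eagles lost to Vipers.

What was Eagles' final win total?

1

Eagles' results: beat Owls; lost to Hawks, Cobras, Kites, Vipers, Rays, Novas.
That is 1 win.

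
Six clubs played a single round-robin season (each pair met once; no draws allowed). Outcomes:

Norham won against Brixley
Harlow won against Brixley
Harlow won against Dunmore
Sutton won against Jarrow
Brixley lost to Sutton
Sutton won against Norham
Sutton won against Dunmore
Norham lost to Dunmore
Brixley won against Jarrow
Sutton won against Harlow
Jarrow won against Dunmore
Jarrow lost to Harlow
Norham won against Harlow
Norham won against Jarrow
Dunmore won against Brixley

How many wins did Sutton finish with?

Sutton's results: beat Brixley, Norham, Jarrow, Dunmore, Harlow; lost to no one.
That is 5 wins.

5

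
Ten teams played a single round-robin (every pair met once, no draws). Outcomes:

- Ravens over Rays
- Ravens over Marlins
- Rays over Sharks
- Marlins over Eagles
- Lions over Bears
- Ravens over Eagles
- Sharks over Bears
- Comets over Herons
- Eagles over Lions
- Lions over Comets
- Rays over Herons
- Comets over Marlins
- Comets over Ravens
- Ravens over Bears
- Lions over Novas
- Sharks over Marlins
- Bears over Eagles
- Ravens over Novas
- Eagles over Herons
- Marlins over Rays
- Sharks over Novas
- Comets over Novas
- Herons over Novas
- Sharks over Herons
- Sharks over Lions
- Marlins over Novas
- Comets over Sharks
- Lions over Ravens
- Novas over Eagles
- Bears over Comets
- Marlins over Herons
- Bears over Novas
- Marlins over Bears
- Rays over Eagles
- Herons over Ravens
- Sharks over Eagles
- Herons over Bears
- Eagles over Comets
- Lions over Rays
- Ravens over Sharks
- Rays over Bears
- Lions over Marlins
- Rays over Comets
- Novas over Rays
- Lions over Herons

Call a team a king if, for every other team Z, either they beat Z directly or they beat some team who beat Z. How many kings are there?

Comets reaches everyone (king).
Sharks reaches everyone (king).
Marlins reaches everyone (king).
Lions reaches everyone (king).
Ravens reaches everyone (king).
Herons cannot reach Lions in two steps.
Novas cannot reach Marlins, Ravens in two steps.
Eagles reaches everyone (king).
Bears reaches everyone (king).
Rays reaches everyone (king).
Kings: Comets, Sharks, Marlins, Lions, Ravens, Eagles, Bears, Rays — 8.

8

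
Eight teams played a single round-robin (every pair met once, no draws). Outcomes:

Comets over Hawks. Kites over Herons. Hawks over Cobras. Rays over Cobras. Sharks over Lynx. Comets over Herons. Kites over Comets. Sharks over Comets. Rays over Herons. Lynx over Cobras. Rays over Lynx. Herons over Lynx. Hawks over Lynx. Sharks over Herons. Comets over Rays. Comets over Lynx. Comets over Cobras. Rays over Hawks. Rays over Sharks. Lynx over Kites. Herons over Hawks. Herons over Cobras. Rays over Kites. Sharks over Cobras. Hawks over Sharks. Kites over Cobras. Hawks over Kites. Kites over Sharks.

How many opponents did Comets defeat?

Comets' results: beat Cobras, Herons, Rays, Lynx, Hawks; lost to Kites, Sharks.
That is 5 wins.

5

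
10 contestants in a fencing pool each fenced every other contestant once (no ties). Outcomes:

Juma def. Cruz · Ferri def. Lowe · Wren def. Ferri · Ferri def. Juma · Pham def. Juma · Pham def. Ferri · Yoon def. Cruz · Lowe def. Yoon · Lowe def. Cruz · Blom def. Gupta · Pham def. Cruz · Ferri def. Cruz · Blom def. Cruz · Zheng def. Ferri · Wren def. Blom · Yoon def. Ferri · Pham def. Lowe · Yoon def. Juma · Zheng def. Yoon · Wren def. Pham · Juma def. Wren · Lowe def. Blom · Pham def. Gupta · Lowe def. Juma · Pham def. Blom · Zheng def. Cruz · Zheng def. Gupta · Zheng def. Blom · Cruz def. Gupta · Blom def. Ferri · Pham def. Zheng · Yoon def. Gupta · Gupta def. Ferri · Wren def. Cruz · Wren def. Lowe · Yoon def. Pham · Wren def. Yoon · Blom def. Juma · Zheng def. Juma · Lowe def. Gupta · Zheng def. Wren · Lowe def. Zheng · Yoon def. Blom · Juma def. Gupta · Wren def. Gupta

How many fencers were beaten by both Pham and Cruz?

1

Pham beat: Juma, Gupta, Lowe, Ferri, Cruz, Zheng, Blom.
Cruz beat: Gupta.
Both beat: Gupta — 1.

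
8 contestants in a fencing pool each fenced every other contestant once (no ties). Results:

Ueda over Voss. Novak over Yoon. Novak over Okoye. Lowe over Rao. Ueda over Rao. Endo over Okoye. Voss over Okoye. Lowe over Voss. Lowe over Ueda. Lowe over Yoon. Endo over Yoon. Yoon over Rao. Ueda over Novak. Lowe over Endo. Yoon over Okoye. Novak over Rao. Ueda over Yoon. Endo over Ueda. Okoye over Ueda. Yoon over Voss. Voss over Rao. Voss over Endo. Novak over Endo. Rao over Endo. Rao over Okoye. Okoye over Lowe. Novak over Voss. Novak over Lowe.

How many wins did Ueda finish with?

4

Ueda's results: beat Novak, Rao, Voss, Yoon; lost to Endo, Lowe, Okoye.
That is 4 wins.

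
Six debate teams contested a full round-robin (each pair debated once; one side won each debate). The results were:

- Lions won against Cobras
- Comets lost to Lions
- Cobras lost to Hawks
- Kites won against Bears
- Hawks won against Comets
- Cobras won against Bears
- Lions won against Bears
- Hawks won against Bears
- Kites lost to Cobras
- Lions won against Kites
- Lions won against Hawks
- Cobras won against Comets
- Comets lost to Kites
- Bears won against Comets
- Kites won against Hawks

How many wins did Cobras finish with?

Cobras' results: beat Kites, Comets, Bears; lost to Hawks, Lions.
That is 3 wins.

3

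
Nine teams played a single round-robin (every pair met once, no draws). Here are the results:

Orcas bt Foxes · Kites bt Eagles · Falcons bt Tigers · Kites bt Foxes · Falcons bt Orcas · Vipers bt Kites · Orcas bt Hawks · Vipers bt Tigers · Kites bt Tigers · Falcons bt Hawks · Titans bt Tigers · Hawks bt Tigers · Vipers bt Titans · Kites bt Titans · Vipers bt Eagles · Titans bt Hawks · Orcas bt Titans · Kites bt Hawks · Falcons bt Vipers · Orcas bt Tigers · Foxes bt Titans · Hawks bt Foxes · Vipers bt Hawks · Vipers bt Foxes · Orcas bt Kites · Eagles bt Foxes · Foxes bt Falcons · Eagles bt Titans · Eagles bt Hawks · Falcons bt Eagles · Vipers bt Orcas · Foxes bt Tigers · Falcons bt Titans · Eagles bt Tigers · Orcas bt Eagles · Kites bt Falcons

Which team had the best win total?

Win totals: Tigers 0, Vipers 7, Orcas 6, Kites 6, Titans 2, Foxes 3, Eagles 4, Hawks 2, Falcons 6.
Vipers leads with 7 wins (next highest: 6).

Vipers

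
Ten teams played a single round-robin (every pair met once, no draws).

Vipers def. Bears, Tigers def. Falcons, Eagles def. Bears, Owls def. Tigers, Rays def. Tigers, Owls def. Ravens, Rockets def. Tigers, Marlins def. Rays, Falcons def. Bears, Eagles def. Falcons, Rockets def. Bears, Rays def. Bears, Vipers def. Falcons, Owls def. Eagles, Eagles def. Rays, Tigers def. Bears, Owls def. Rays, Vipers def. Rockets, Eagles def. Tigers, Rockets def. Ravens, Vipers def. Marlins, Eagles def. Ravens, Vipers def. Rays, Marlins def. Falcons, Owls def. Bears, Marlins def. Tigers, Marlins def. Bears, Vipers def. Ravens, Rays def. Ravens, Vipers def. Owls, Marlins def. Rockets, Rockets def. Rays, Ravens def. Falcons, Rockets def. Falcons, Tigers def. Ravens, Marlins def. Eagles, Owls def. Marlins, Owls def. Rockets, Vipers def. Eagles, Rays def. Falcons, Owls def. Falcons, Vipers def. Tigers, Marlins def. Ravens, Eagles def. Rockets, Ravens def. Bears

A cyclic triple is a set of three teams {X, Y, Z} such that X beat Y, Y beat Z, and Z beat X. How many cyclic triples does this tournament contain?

0

Win totals: Tigers 3, Bears 0, Rays 4, Ravens 2, Owls 8, Rockets 5, Marlins 7, Vipers 9, Eagles 6, Falcons 1.
A team with w wins dominates both others in C(w,2) triples; summing gives 3 + 0 + 6 + 1 + 28 + 10 + 21 + 36 + 15 + 0 = 120 transitive triples.
Total triples C(10,3) = 120, so cyclic triples = 120 − 120 = 0.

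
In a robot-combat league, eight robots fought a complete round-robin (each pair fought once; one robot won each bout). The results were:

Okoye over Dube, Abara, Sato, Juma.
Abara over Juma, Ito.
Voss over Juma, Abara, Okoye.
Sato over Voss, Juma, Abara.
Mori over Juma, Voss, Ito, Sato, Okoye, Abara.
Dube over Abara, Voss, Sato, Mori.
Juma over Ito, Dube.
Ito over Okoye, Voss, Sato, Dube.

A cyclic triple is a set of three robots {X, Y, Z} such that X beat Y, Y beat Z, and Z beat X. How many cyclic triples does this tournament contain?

Win totals: Mori 6, Okoye 4, Juma 2, Voss 3, Dube 4, Abara 2, Ito 4, Sato 3.
A robot with w wins dominates both others in C(w,2) triples; summing gives 15 + 6 + 1 + 3 + 6 + 1 + 6 + 3 = 41 transitive triples.
Total triples C(8,3) = 56, so cyclic triples = 56 − 41 = 15.

15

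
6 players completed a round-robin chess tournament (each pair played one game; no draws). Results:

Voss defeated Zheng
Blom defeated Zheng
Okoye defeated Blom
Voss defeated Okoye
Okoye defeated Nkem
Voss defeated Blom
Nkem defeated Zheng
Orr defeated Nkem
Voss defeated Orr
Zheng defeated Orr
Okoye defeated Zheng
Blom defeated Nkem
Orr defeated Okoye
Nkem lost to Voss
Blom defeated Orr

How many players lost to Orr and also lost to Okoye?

Orr beat: Okoye, Nkem.
Okoye beat: Zheng, Nkem, Blom.
Both beat: Nkem — 1.

1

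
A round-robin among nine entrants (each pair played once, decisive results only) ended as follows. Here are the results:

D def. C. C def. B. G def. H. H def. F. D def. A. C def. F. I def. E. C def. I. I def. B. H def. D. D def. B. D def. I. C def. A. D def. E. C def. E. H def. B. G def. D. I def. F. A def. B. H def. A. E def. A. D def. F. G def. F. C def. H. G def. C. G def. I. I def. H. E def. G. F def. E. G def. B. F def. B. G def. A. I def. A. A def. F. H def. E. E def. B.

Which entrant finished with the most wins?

G

Win totals: A 2, B 0, C 6, D 6, E 3, F 2, G 7, H 5, I 5.
G leads with 7 wins (next highest: 6).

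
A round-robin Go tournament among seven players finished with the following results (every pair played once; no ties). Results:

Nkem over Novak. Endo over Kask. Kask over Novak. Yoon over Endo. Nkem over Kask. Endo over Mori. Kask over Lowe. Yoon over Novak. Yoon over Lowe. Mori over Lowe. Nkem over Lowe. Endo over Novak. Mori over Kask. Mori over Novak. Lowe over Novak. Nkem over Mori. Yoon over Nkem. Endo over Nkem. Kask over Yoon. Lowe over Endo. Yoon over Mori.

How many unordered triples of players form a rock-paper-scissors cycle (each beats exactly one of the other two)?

6

Win totals: Novak 0, Endo 4, Nkem 4, Lowe 2, Yoon 5, Kask 3, Mori 3.
A player with w wins dominates both others in C(w,2) triples; summing gives 0 + 6 + 6 + 1 + 10 + 3 + 3 = 29 transitive triples.
Total triples C(7,3) = 35, so cyclic triples = 35 − 29 = 6.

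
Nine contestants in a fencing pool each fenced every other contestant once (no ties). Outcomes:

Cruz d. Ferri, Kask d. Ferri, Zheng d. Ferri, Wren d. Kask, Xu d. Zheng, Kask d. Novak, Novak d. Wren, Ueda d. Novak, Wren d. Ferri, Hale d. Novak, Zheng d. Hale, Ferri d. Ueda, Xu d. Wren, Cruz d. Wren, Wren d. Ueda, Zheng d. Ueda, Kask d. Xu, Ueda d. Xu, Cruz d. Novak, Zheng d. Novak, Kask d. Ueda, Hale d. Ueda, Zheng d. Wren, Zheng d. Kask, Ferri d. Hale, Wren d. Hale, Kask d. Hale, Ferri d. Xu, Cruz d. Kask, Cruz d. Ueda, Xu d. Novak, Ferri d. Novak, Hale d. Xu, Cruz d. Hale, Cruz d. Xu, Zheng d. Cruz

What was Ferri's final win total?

Ferri's results: beat Xu, Ueda, Hale, Novak; lost to Cruz, Kask, Zheng, Wren.
That is 4 wins.

4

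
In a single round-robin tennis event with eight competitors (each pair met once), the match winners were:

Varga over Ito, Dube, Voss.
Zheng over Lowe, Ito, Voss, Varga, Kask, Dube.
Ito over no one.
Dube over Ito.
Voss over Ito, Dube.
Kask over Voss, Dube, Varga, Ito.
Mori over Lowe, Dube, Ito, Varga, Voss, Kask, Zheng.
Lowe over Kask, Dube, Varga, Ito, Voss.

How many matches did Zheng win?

6

Zheng's results: beat Varga, Lowe, Dube, Ito, Kask, Voss; lost to Mori.
That is 6 wins.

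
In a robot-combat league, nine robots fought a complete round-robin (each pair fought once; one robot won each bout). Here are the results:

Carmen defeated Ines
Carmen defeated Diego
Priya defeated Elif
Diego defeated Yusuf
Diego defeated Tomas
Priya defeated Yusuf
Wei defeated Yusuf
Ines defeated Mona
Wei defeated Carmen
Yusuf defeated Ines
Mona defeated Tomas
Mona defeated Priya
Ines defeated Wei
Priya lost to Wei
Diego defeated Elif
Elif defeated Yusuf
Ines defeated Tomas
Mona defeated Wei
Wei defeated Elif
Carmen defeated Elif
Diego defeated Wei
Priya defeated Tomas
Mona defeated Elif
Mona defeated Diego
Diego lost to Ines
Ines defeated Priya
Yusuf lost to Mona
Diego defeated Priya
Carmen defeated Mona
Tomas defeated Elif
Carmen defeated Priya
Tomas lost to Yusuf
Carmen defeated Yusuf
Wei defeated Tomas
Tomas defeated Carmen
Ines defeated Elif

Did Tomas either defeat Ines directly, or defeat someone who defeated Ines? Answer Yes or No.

Tomas did not beat Ines directly.
Tomas beat Carmen, Elif. Of those, Carmen beat Ines.

Yes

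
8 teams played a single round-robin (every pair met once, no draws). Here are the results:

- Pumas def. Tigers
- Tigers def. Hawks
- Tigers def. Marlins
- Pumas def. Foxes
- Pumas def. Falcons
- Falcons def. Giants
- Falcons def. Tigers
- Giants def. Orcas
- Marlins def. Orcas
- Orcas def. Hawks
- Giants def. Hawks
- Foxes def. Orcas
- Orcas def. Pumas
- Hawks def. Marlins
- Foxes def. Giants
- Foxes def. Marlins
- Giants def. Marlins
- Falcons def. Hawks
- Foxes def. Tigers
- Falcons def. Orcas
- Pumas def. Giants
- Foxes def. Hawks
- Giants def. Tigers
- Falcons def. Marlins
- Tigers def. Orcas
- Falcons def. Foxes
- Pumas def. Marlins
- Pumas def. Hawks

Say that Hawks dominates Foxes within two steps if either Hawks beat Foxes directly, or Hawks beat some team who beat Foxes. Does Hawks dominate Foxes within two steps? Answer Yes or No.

No

Hawks did not beat Foxes directly.
Hawks beat Marlins, but each of them lost to Foxes. No two-step path.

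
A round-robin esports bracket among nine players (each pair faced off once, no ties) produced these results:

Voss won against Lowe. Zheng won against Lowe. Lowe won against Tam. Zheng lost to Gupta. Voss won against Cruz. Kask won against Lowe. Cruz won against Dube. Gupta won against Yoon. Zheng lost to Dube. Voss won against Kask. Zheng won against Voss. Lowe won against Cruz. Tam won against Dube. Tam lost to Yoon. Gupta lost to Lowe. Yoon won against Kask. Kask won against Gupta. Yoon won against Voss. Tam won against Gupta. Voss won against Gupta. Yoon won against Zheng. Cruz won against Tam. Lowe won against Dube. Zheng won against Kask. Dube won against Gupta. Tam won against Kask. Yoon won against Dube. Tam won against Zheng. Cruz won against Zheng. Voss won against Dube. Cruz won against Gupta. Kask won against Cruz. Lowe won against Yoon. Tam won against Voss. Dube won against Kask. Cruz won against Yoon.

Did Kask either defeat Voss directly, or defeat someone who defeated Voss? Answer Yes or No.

No

Kask did not beat Voss directly.
Kask beat Gupta, Lowe, Cruz, but each of them lost to Voss. No two-step path.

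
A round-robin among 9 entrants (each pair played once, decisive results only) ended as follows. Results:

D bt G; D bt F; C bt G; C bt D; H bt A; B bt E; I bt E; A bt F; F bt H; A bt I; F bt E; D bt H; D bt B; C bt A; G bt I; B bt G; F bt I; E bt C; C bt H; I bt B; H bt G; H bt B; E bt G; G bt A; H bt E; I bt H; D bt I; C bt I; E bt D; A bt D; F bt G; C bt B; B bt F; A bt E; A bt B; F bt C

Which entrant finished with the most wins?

Win totals: A 5, B 3, C 6, D 5, E 3, F 5, G 2, H 4, I 3.
C leads with 6 wins (next highest: 5).

C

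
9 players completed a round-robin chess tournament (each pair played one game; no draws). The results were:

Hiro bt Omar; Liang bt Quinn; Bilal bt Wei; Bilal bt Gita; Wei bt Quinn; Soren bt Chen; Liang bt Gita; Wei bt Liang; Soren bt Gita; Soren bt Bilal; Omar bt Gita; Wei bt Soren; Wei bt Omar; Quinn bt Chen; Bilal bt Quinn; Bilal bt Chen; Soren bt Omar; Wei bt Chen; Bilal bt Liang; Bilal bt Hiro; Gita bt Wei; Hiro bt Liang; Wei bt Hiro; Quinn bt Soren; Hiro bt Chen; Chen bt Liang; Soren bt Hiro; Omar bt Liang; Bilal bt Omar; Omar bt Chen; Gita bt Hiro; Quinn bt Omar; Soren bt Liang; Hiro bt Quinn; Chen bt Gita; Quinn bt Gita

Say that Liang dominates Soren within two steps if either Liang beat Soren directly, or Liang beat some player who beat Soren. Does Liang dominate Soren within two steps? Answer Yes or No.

Yes

Liang did not beat Soren directly.
Liang beat Quinn, Gita. Of those, Quinn beat Soren.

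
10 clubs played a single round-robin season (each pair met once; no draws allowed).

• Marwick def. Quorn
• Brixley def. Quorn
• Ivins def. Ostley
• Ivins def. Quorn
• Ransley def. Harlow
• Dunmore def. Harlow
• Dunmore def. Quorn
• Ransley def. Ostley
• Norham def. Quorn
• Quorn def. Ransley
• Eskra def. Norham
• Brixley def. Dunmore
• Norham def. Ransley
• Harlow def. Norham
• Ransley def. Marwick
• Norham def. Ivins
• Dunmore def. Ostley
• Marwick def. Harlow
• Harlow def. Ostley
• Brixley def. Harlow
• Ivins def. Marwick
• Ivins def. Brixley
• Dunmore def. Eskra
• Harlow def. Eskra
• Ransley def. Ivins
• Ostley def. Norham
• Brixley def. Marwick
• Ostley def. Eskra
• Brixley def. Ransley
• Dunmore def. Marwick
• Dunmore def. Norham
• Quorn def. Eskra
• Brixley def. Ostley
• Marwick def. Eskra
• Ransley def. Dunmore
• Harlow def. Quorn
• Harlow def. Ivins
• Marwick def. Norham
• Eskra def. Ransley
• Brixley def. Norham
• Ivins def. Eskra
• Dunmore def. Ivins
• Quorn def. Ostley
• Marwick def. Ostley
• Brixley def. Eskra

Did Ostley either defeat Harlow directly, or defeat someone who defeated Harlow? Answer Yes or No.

Ostley did not beat Harlow directly.
Ostley beat Eskra, Norham, but each of them lost to Harlow. No two-step path.

No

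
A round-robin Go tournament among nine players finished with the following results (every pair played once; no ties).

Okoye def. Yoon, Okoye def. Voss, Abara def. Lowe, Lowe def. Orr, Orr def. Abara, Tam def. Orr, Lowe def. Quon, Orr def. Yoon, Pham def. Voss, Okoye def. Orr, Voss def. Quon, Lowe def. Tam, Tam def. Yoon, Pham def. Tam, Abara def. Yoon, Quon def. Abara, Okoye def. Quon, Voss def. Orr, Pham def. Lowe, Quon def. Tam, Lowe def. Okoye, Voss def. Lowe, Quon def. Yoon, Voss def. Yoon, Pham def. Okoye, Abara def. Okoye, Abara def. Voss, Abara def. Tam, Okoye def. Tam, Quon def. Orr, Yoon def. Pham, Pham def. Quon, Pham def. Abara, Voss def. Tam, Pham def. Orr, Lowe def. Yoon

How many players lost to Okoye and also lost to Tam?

2

Okoye beat: Yoon, Quon, Tam, Orr, Voss.
Tam beat: Yoon, Orr.
Both beat: Yoon, Orr — 2.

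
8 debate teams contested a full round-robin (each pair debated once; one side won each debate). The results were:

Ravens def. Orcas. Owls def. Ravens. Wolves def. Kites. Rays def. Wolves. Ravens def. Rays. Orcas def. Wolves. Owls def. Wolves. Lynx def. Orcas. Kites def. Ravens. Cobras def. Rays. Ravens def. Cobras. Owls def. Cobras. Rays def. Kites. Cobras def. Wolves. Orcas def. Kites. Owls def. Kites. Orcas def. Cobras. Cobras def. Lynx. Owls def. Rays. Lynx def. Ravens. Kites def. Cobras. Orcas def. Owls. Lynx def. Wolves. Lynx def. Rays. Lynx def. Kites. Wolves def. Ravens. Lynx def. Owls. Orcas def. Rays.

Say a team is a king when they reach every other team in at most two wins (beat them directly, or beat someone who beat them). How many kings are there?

5

Cobras reaches everyone (king).
Kites cannot reach Owls in two steps.
Owls reaches everyone (king).
Ravens reaches everyone (king).
Lynx reaches everyone (king).
Wolves cannot reach Owls, Lynx in two steps.
Rays cannot reach Owls, Lynx, Orcas in two steps.
Orcas reaches everyone (king).
Kings: Cobras, Owls, Ravens, Lynx, Orcas — 5.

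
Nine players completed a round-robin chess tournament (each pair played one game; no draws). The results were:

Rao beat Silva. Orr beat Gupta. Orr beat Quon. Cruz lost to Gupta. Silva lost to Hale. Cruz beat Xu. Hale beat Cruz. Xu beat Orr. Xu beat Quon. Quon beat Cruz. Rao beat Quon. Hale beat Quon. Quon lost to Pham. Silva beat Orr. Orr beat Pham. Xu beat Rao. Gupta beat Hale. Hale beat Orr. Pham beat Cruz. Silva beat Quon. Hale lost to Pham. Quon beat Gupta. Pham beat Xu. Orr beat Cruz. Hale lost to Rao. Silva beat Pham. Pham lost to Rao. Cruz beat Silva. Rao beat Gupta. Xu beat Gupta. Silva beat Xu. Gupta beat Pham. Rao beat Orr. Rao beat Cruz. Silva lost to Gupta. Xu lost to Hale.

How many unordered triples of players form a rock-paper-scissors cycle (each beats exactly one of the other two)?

21

Win totals: Quon 2, Pham 4, Hale 5, Orr 4, Rao 7, Gupta 4, Xu 4, Cruz 2, Silva 4.
A player with w wins dominates both others in C(w,2) triples; summing gives 1 + 6 + 10 + 6 + 21 + 6 + 6 + 1 + 6 = 63 transitive triples.
Total triples C(9,3) = 84, so cyclic triples = 84 − 63 = 21.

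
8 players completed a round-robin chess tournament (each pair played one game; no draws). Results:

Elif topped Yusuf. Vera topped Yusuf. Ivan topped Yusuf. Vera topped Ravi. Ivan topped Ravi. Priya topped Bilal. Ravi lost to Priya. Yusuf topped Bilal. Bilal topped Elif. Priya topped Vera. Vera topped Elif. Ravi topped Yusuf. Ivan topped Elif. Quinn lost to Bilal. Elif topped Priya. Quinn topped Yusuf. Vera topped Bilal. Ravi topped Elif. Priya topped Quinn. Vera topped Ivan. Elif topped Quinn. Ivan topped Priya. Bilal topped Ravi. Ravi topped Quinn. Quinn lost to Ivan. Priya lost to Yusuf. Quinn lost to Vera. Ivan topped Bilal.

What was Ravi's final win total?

3

Ravi's results: beat Elif, Quinn, Yusuf; lost to Ivan, Bilal, Priya, Vera.
That is 3 wins.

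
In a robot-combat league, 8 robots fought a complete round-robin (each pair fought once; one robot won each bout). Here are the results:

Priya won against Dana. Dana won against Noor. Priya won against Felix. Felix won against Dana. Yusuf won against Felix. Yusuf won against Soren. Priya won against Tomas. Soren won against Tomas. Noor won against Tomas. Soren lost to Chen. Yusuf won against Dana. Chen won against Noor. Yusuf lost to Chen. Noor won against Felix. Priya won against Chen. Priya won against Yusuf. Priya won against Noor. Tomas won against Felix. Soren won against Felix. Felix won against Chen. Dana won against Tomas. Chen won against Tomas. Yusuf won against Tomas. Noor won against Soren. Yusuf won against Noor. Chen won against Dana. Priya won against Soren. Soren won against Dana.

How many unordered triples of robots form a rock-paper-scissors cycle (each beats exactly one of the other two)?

7

Win totals: Chen 5, Felix 2, Priya 7, Dana 2, Noor 3, Soren 3, Yusuf 5, Tomas 1.
A robot with w wins dominates both others in C(w,2) triples; summing gives 10 + 1 + 21 + 1 + 3 + 3 + 10 + 0 = 49 transitive triples.
Total triples C(8,3) = 56, so cyclic triples = 56 − 49 = 7.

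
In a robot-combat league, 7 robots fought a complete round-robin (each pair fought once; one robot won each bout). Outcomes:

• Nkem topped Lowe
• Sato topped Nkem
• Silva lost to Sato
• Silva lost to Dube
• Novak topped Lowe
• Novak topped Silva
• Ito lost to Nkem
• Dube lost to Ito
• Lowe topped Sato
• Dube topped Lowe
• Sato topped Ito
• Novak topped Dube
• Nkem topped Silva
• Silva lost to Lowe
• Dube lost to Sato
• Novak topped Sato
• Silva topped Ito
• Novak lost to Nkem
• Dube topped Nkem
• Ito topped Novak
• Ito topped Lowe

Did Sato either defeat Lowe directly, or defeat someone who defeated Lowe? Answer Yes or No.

Sato did not beat Lowe directly.
Sato beat Silva, Nkem, Dube, Ito. Of those, Nkem beat Lowe.

Yes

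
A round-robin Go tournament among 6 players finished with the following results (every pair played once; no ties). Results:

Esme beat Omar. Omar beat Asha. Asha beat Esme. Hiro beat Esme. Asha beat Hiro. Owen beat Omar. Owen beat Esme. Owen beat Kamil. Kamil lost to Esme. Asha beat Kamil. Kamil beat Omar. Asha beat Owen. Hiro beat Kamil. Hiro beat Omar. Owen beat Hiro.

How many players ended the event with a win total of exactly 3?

Win totals: Asha 4, Owen 4, Esme 2, Omar 1, Hiro 3, Kamil 1.
Exactly 3: Hiro — 1 player.

1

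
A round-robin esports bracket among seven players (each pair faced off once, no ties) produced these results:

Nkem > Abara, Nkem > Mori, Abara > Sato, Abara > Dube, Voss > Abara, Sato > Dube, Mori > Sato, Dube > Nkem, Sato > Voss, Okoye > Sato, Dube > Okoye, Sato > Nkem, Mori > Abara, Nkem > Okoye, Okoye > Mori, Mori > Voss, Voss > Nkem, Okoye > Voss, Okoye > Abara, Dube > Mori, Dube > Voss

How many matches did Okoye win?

Okoye's results: beat Mori, Sato, Voss, Abara; lost to Nkem, Dube.
That is 4 wins.

4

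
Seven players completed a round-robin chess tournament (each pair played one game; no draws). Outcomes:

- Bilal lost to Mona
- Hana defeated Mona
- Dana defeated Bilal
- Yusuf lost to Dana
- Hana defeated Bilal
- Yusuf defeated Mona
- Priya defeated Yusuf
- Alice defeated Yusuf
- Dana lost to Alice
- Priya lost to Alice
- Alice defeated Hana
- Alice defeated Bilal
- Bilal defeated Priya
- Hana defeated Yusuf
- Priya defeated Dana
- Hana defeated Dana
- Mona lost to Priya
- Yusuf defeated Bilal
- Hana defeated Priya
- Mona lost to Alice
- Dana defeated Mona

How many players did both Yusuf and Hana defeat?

Yusuf beat: Bilal, Mona.
Hana beat: Bilal, Priya, Yusuf, Dana, Mona.
Both beat: Bilal, Mona — 2.

2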